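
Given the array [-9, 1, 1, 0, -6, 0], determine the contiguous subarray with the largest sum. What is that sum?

Using Kadane's algorithm on [-9, 1, 1, 0, -6, 0]:

Scanning through the array:
Position 1 (value 1): max_ending_here = 1, max_so_far = 1
Position 2 (value 1): max_ending_here = 2, max_so_far = 2
Position 3 (value 0): max_ending_here = 2, max_so_far = 2
Position 4 (value -6): max_ending_here = -4, max_so_far = 2
Position 5 (value 0): max_ending_here = 0, max_so_far = 2

Maximum subarray: [1, 1]
Maximum sum: 2

The maximum subarray is [1, 1] with sum 2. This subarray runs from index 1 to index 2.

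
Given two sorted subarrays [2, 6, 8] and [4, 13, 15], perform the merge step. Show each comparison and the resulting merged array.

Merging process:

Compare 2 vs 4: take 2 from left. Merged: [2]
Compare 6 vs 4: take 4 from right. Merged: [2, 4]
Compare 6 vs 13: take 6 from left. Merged: [2, 4, 6]
Compare 8 vs 13: take 8 from left. Merged: [2, 4, 6, 8]
Append remaining from right: [13, 15]. Merged: [2, 4, 6, 8, 13, 15]

Final merged array: [2, 4, 6, 8, 13, 15]
Total comparisons: 4

The merged array is [2, 4, 6, 8, 13, 15], requiring 4 comparisons. The merge step runs in O(n) time where n is the total number of elements.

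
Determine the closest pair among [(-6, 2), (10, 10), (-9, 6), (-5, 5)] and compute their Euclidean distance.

Computing all pairwise distances among 4 points:

d((-6, 2), (10, 10)) = 17.8885
d((-6, 2), (-9, 6)) = 5.0
d((-6, 2), (-5, 5)) = 3.1623 <-- minimum
d((10, 10), (-9, 6)) = 19.4165
d((10, 10), (-5, 5)) = 15.8114
d((-9, 6), (-5, 5)) = 4.1231

Closest pair: (-6, 2) and (-5, 5) with distance 3.1623

The closest pair is (-6, 2) and (-5, 5) with Euclidean distance 3.1623. For 4 points, brute-force pairwise comparison is shown above. For large n, the divide-and-conquer algorithm (sort by x, recurse on halves, check the dividing strip) achieves O(n log n).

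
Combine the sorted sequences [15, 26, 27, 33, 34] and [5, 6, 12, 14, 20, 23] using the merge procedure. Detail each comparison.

Merging process:

Compare 15 vs 5: take 5 from right. Merged: [5]
Compare 15 vs 6: take 6 from right. Merged: [5, 6]
Compare 15 vs 12: take 12 from right. Merged: [5, 6, 12]
Compare 15 vs 14: take 14 from right. Merged: [5, 6, 12, 14]
Compare 15 vs 20: take 15 from left. Merged: [5, 6, 12, 14, 15]
Compare 26 vs 20: take 20 from right. Merged: [5, 6, 12, 14, 15, 20]
Compare 26 vs 23: take 23 from right. Merged: [5, 6, 12, 14, 15, 20, 23]
Append remaining from left: [26, 27, 33, 34]. Merged: [5, 6, 12, 14, 15, 20, 23, 26, 27, 33, 34]

Final merged array: [5, 6, 12, 14, 15, 20, 23, 26, 27, 33, 34]
Total comparisons: 7

The merged array is [5, 6, 12, 14, 15, 20, 23, 26, 27, 33, 34], requiring 7 comparisons. The merge step runs in O(n) time where n is the total number of elements.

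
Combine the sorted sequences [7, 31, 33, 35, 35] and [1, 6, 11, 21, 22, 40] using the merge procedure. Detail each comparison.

Merging process:

Compare 7 vs 1: take 1 from right. Merged: [1]
Compare 7 vs 6: take 6 from right. Merged: [1, 6]
Compare 7 vs 11: take 7 from left. Merged: [1, 6, 7]
Compare 31 vs 11: take 11 from right. Merged: [1, 6, 7, 11]
Compare 31 vs 21: take 21 from right. Merged: [1, 6, 7, 11, 21]
Compare 31 vs 22: take 22 from right. Merged: [1, 6, 7, 11, 21, 22]
Compare 31 vs 40: take 31 from left. Merged: [1, 6, 7, 11, 21, 22, 31]
Compare 33 vs 40: take 33 from left. Merged: [1, 6, 7, 11, 21, 22, 31, 33]
Compare 35 vs 40: take 35 from left. Merged: [1, 6, 7, 11, 21, 22, 31, 33, 35]
Compare 35 vs 40: take 35 from left. Merged: [1, 6, 7, 11, 21, 22, 31, 33, 35, 35]
Append remaining from right: [40]. Merged: [1, 6, 7, 11, 21, 22, 31, 33, 35, 35, 40]

Final merged array: [1, 6, 7, 11, 21, 22, 31, 33, 35, 35, 40]
Total comparisons: 10

The merged array is [1, 6, 7, 11, 21, 22, 31, 33, 35, 35, 40], requiring 10 comparisons. The merge step runs in O(n) time where n is the total number of elements.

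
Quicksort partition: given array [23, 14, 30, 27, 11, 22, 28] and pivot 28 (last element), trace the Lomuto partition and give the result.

Lomuto partition with pivot = 28:

Initial array: [23, 14, 30, 27, 11, 22, 28]

arr[0]=23 <= 28: swap with position 0, array becomes [23, 14, 30, 27, 11, 22, 28]
arr[1]=14 <= 28: swap with position 1, array becomes [23, 14, 30, 27, 11, 22, 28]
arr[2]=30 > 28: no swap
arr[3]=27 <= 28: swap with position 2, array becomes [23, 14, 27, 30, 11, 22, 28]
arr[4]=11 <= 28: swap with position 3, array becomes [23, 14, 27, 11, 30, 22, 28]
arr[5]=22 <= 28: swap with position 4, array becomes [23, 14, 27, 11, 22, 30, 28]

Place pivot at position 5: [23, 14, 27, 11, 22, 28, 30]
Pivot position: 5

After partitioning with pivot 28, the array becomes [23, 14, 27, 11, 22, 28, 30]. The pivot is placed at index 5. All elements to the left of the pivot are <= 28, and all elements to the right are > 28.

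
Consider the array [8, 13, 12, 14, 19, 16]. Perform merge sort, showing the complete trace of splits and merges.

Merge sort trace:

Split: [8, 13, 12, 14, 19, 16] -> [8, 13, 12] and [14, 19, 16]
  Split: [8, 13, 12] -> [8] and [13, 12]
    Split: [13, 12] -> [13] and [12]
    Merge: [13] + [12] -> [12, 13]
  Merge: [8] + [12, 13] -> [8, 12, 13]
  Split: [14, 19, 16] -> [14] and [19, 16]
    Split: [19, 16] -> [19] and [16]
    Merge: [19] + [16] -> [16, 19]
  Merge: [14] + [16, 19] -> [14, 16, 19]
Merge: [8, 12, 13] + [14, 16, 19] -> [8, 12, 13, 14, 16, 19]

Final sorted array: [8, 12, 13, 14, 16, 19]

The merge sort proceeds by recursively splitting the array and merging sorted halves.
After all merges, the sorted array is [8, 12, 13, 14, 16, 19].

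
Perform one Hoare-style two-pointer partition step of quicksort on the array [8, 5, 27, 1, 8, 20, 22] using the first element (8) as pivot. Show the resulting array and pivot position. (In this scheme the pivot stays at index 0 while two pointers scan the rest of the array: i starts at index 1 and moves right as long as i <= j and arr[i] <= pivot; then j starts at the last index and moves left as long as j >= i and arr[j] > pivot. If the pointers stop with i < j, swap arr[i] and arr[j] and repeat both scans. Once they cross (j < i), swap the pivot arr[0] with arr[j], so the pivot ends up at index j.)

Hoare-style two-pointer partition with pivot = 8:

Initial array: [8, 5, 27, 1, 8, 20, 22]

Pointers start at i = 1, j = 6.
i stops at index 2 (arr[2]=27 > 8), j stops at index 4 (arr[4]=8 <= 8): swap arr[2] and arr[4], array becomes [8, 5, 8, 1, 27, 20, 22]
i ends at 4, j ends at 3: the pointers have crossed (j < i), so scanning stops.

Swap pivot arr[0] with arr[3] to place pivot at position 3: [1, 5, 8, 8, 27, 20, 22]
Pivot position: 3

After partitioning with pivot 8, the array becomes [1, 5, 8, 8, 27, 20, 22]. The pivot is placed at index 3. All elements to the left of the pivot are <= 8, and all elements to the right are > 8.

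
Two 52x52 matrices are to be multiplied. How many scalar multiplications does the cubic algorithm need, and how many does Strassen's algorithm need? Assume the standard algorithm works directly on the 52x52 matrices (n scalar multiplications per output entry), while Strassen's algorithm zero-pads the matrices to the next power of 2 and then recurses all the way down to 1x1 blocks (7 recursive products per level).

Matrix multiplication for 52x52 matrices:

Strassen's algorithm requires power-of-2 dimensions. Pad 52x52 to 64x64 (next power of 2).

Standard algorithm: 52^3 = 140608 multiplications
Strassen's algorithm: 7^(log2(64)) = 7^6 = 117649 multiplications
Savings: 140608 - 117649 = 22959 multiplications

Standard: 140608 multiplications (52^3). Strassen: 117649 multiplications (7^6, after padding to 64x64). Strassen reduces 8 recursive multiplications to 7 at each level.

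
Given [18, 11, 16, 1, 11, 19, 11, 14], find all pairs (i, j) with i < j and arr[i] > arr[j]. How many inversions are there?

Finding inversions in [18, 11, 16, 1, 11, 19, 11, 14]:

(0, 1): arr[0]=18 > arr[1]=11
(0, 2): arr[0]=18 > arr[2]=16
(0, 3): arr[0]=18 > arr[3]=1
(0, 4): arr[0]=18 > arr[4]=11
(0, 6): arr[0]=18 > arr[6]=11
(0, 7): arr[0]=18 > arr[7]=14
(1, 3): arr[1]=11 > arr[3]=1
(2, 3): arr[2]=16 > arr[3]=1
(2, 4): arr[2]=16 > arr[4]=11
(2, 6): arr[2]=16 > arr[6]=11
(2, 7): arr[2]=16 > arr[7]=14
(5, 6): arr[5]=19 > arr[6]=11
(5, 7): arr[5]=19 > arr[7]=14

Total inversions: 13

The array has 13 inversion(s): (0,1), (0,2), (0,3), (0,4), (0,6), (0,7), (1,3), (2,3), (2,4), (2,6), (2,7), (5,6), (5,7). Each pair (i,j) satisfies i < j and arr[i] > arr[j].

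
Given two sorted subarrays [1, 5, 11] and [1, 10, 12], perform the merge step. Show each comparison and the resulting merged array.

Merging process:

Compare 1 vs 1: take 1 from left. Merged: [1]
Compare 5 vs 1: take 1 from right. Merged: [1, 1]
Compare 5 vs 10: take 5 from left. Merged: [1, 1, 5]
Compare 11 vs 10: take 10 from right. Merged: [1, 1, 5, 10]
Compare 11 vs 12: take 11 from left. Merged: [1, 1, 5, 10, 11]
Append remaining from right: [12]. Merged: [1, 1, 5, 10, 11, 12]

Final merged array: [1, 1, 5, 10, 11, 12]
Total comparisons: 5

The merged array is [1, 1, 5, 10, 11, 12], requiring 5 comparisons. The merge step runs in O(n) time where n is the total number of elements.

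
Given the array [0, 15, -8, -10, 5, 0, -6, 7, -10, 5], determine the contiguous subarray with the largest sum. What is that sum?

Using Kadane's algorithm on [0, 15, -8, -10, 5, 0, -6, 7, -10, 5]:

Scanning through the array:
Position 1 (value 15): max_ending_here = 15, max_so_far = 15
Position 2 (value -8): max_ending_here = 7, max_so_far = 15
Position 3 (value -10): max_ending_here = -3, max_so_far = 15
Position 4 (value 5): max_ending_here = 5, max_so_far = 15
Position 5 (value 0): max_ending_here = 5, max_so_far = 15
Position 6 (value -6): max_ending_here = -1, max_so_far = 15
Position 7 (value 7): max_ending_here = 7, max_so_far = 15
Position 8 (value -10): max_ending_here = -3, max_so_far = 15
Position 9 (value 5): max_ending_here = 5, max_so_far = 15

Maximum subarray: [0, 15]
Maximum sum: 15

The maximum subarray is [0, 15] with sum 15. This subarray runs from index 0 to index 1.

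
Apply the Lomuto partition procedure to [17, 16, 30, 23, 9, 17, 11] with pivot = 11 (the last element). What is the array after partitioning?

Lomuto partition with pivot = 11:

Initial array: [17, 16, 30, 23, 9, 17, 11]

arr[0]=17 > 11: no swap
arr[1]=16 > 11: no swap
arr[2]=30 > 11: no swap
arr[3]=23 > 11: no swap
arr[4]=9 <= 11: swap with position 0, array becomes [9, 16, 30, 23, 17, 17, 11]
arr[5]=17 > 11: no swap

Place pivot at position 1: [9, 11, 30, 23, 17, 17, 16]
Pivot position: 1

After partitioning with pivot 11, the array becomes [9, 11, 30, 23, 17, 17, 16]. The pivot is placed at index 1. All elements to the left of the pivot are <= 11, and all elements to the right are > 11.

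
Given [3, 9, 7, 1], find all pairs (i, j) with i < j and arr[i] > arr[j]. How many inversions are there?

Finding inversions in [3, 9, 7, 1]:

(0, 3): arr[0]=3 > arr[3]=1
(1, 2): arr[1]=9 > arr[2]=7
(1, 3): arr[1]=9 > arr[3]=1
(2, 3): arr[2]=7 > arr[3]=1

Total inversions: 4

The array has 4 inversion(s): (0,3), (1,2), (1,3), (2,3). Each pair (i,j) satisfies i < j and arr[i] > arr[j].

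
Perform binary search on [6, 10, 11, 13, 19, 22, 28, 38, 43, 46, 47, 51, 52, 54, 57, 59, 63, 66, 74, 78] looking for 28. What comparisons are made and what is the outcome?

Binary search for 28 in [6, 10, 11, 13, 19, 22, 28, 38, 43, 46, 47, 51, 52, 54, 57, 59, 63, 66, 74, 78]:

lo=0, hi=19, mid=9, arr[mid]=46 -> 46 > 28, search left half
lo=0, hi=8, mid=4, arr[mid]=19 -> 19 < 28, search right half
lo=5, hi=8, mid=6, arr[mid]=28 -> Found target at index 6!

Binary search finds 28 at index 6 after 3 comparisons. The search repeatedly halves the search space by comparing with the middle element.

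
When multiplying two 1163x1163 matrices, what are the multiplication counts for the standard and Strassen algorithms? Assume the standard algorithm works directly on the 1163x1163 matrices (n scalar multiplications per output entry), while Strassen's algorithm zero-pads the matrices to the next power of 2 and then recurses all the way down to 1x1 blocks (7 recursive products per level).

Matrix multiplication for 1163x1163 matrices:

Strassen's algorithm requires power-of-2 dimensions. Pad 1163x1163 to 2048x2048 (next power of 2).

Standard algorithm: 1163^3 = 1573037747 multiplications
Strassen's algorithm: 7^(log2(2048)) = 7^11 = 1977326743 multiplications
Difference: 1573037747 - 1977326743 = -404288996 (Strassen uses MORE here due to padding overhead — for small or just-over-power-of-2 n, padding can outweigh the per-level savings)

Standard: 1573037747 multiplications (1163^3). Strassen: 1977326743 multiplications (7^11, after padding to 2048x2048). Strassen reduces 8 recursive multiplications to 7 at each level.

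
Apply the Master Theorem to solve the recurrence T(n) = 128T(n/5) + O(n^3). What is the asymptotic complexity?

Master Theorem for T(n) = 128T(n/5) + O(n^3):

a = 128, b = 5, c = 3
log_b(a) = log_5(128) = 3.0147

Case 1: c = 3 < log_5(128) = 3.0147
T(n) = O(n^(log_5 128))

For T(n) = 128T(n/5) + O(n^3): log_5(128) = 3.0147. This is Case 1 of the Master Theorem (c < log_b(a), work dominated by leaves), giving O(n^(log_5 128)).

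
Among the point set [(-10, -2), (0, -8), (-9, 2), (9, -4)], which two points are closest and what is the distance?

Computing all pairwise distances among 4 points:

d((-10, -2), (0, -8)) = 11.6619
d((-10, -2), (-9, 2)) = 4.1231 <-- minimum
d((-10, -2), (9, -4)) = 19.105
d((0, -8), (-9, 2)) = 13.4536
d((0, -8), (9, -4)) = 9.8489
d((-9, 2), (9, -4)) = 18.9737

Closest pair: (-10, -2) and (-9, 2) with distance 4.1231

The closest pair is (-10, -2) and (-9, 2) with Euclidean distance 4.1231. For 4 points, brute-force pairwise comparison is shown above. For large n, the divide-and-conquer algorithm (sort by x, recurse on halves, check the dividing strip) achieves O(n log n).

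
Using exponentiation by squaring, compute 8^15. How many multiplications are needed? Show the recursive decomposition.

Computing 8^15 by squaring (build up from 8^1; each line after the first costs one multiplication):

8^1 = 8
8^2 = (8^1)^2 = 8^2 = 64
8^3 = 8 * 8^2 = 8 * 64 = 512
8^6 = (8^3)^2 = 512^2 = 262144
8^7 = 8 * 8^6 = 8 * 262144 = 2097152
8^14 = (8^7)^2 = 2097152^2 = 4398046511104
8^15 = 8 * 8^14 = 8 * 4398046511104 = 35184372088832

Result: 35184372088832
Multiplications needed: 6 (6 lines after 8^1)

8^15 = 35184372088832. Using exponentiation by squaring, this requires 6 multiplications. The key idea: if the exponent is even, square the half-power; if odd, multiply by the base once.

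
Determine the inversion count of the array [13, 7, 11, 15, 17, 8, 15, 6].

Finding inversions in [13, 7, 11, 15, 17, 8, 15, 6]:

(0, 1): arr[0]=13 > arr[1]=7
(0, 2): arr[0]=13 > arr[2]=11
(0, 5): arr[0]=13 > arr[5]=8
(0, 7): arr[0]=13 > arr[7]=6
(1, 7): arr[1]=7 > arr[7]=6
(2, 5): arr[2]=11 > arr[5]=8
(2, 7): arr[2]=11 > arr[7]=6
(3, 5): arr[3]=15 > arr[5]=8
(3, 7): arr[3]=15 > arr[7]=6
(4, 5): arr[4]=17 > arr[5]=8
(4, 6): arr[4]=17 > arr[6]=15
(4, 7): arr[4]=17 > arr[7]=6
(5, 7): arr[5]=8 > arr[7]=6
(6, 7): arr[6]=15 > arr[7]=6

Total inversions: 14

The array has 14 inversion(s): (0,1), (0,2), (0,5), (0,7), (1,7), (2,5), (2,7), (3,5), (3,7), (4,5), (4,6), (4,7), (5,7), (6,7). Each pair (i,j) satisfies i < j and arr[i] > arr[j].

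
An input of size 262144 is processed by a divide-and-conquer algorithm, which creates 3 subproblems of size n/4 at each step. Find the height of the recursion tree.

For divide and conquer with division factor 4:

Problem sizes at each level:
Level 0: 262144
Level 1: 65536
Level 2: 16384
Level 3: 4096
Level 4: 1024
Level 5: 256
Level 6: 64
Level 7: 16
Level 8: 4
Level 9: 1

The root is level 0 and the size-1 base case is level 9 (the tree spans levels 0 through 9, i.e. 10 levels counting the root), so the depth is the number of divisions: log_4(262144) = 9

The recursion tree depth is log_4(262144) = 9. At each level, the problem size is divided by 4, so it takes 9 divisions to reduce to a base case of size 1. The algorithm makes 3 recursive calls at each level.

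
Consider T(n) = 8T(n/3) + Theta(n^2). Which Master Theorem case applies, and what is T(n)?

Master Theorem for T(n) = 8T(n/3) + O(n^2):

a = 8, b = 3, c = 2
log_b(a) = log_3(8) = 1.8928

Case 3: c = 2 > log_3(8) = 1.8928
T(n) = O(n^2) = O(n^2)

For T(n) = 8T(n/3) + O(n^2): log_3(8) = 1.8928. This is Case 3 of the Master Theorem (c > log_b(a), work dominated by root), giving O(n^2).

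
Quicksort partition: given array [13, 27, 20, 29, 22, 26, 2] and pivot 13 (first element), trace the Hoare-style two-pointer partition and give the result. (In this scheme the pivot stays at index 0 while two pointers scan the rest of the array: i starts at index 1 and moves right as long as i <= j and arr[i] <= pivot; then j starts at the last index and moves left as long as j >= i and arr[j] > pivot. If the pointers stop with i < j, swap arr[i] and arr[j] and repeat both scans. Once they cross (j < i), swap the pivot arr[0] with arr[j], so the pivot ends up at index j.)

Hoare-style two-pointer partition with pivot = 13:

Initial array: [13, 27, 20, 29, 22, 26, 2]

Pointers start at i = 1, j = 6.
i stops at index 1 (arr[1]=27 > 13), j stops at index 6 (arr[6]=2 <= 13): swap arr[1] and arr[6], array becomes [13, 2, 20, 29, 22, 26, 27]
i ends at 2, j ends at 1: the pointers have crossed (j < i), so scanning stops.

Swap pivot arr[0] with arr[1] to place pivot at position 1: [2, 13, 20, 29, 22, 26, 27]
Pivot position: 1

After partitioning with pivot 13, the array becomes [2, 13, 20, 29, 22, 26, 27]. The pivot is placed at index 1. All elements to the left of the pivot are <= 13, and all elements to the right are > 13.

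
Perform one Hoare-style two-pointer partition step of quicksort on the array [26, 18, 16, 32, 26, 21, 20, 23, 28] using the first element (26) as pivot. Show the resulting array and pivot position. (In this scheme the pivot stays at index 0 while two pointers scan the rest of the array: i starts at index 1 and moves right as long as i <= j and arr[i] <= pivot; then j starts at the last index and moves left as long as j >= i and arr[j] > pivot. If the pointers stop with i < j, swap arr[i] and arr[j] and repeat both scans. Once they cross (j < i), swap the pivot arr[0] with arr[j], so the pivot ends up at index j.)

Hoare-style two-pointer partition with pivot = 26:

Initial array: [26, 18, 16, 32, 26, 21, 20, 23, 28]

Pointers start at i = 1, j = 8.
i stops at index 3 (arr[3]=32 > 26), j stops at index 7 (arr[7]=23 <= 26): swap arr[3] and arr[7], array becomes [26, 18, 16, 23, 26, 21, 20, 32, 28]
i ends at 7, j ends at 6: the pointers have crossed (j < i), so scanning stops.

Swap pivot arr[0] with arr[6] to place pivot at position 6: [20, 18, 16, 23, 26, 21, 26, 32, 28]
Pivot position: 6

After partitioning with pivot 26, the array becomes [20, 18, 16, 23, 26, 21, 26, 32, 28]. The pivot is placed at index 6. All elements to the left of the pivot are <= 26, and all elements to the right are > 26.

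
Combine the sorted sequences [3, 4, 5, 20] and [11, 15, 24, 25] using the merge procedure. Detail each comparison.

Merging process:

Compare 3 vs 11: take 3 from left. Merged: [3]
Compare 4 vs 11: take 4 from left. Merged: [3, 4]
Compare 5 vs 11: take 5 from left. Merged: [3, 4, 5]
Compare 20 vs 11: take 11 from right. Merged: [3, 4, 5, 11]
Compare 20 vs 15: take 15 from right. Merged: [3, 4, 5, 11, 15]
Compare 20 vs 24: take 20 from left. Merged: [3, 4, 5, 11, 15, 20]
Append remaining from right: [24, 25]. Merged: [3, 4, 5, 11, 15, 20, 24, 25]

Final merged array: [3, 4, 5, 11, 15, 20, 24, 25]
Total comparisons: 6

The merged array is [3, 4, 5, 11, 15, 20, 24, 25], requiring 6 comparisons. The merge step runs in O(n) time where n is the total number of elements.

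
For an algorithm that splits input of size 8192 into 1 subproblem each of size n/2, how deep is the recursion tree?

For divide and conquer with division factor 2:

Problem sizes at each level:
Level 0: 8192
Level 1: 4096
Level 2: 2048
Level 3: 1024
Level 4: 512
Level 5: 256
Level 6: 128
Level 7: 64
Level 8: 32
Level 9: 16
Level 10: 8
Level 11: 4
Level 12: 2
Level 13: 1

The root is level 0 and the size-1 base case is level 13 (the tree spans levels 0 through 13, i.e. 14 levels counting the root), so the depth is the number of divisions: log_2(8192) = 13

The recursion tree depth is log_2(8192) = 13. At each level, the problem size is divided by 2, so it takes 13 divisions to reduce to a base case of size 1. The algorithm makes 1 recursive call at each level.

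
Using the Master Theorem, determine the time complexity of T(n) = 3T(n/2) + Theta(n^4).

Master Theorem for T(n) = 3T(n/2) + O(n^4):

a = 3, b = 2, c = 4
log_b(a) = log_2(3) = 1.5850

Case 3: c = 4 > log_2(3) = 1.5850
T(n) = O(n^4) = O(n^4)

For T(n) = 3T(n/2) + O(n^4): log_2(3) = 1.5850. This is Case 3 of the Master Theorem (c > log_b(a), work dominated by root), giving O(n^4).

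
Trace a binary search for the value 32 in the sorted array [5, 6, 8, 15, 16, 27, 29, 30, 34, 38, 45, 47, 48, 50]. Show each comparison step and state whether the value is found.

Binary search for 32 in [5, 6, 8, 15, 16, 27, 29, 30, 34, 38, 45, 47, 48, 50]:

lo=0, hi=13, mid=6, arr[mid]=29 -> 29 < 32, search right half
lo=7, hi=13, mid=10, arr[mid]=45 -> 45 > 32, search left half
lo=7, hi=9, mid=8, arr[mid]=34 -> 34 > 32, search left half
lo=7, hi=7, mid=7, arr[mid]=30 -> 30 < 32, search right half
lo=8 > hi=7, target 32 not found

Binary search determines that 32 is not in the array after 4 comparisons. The search space was exhausted without finding the target.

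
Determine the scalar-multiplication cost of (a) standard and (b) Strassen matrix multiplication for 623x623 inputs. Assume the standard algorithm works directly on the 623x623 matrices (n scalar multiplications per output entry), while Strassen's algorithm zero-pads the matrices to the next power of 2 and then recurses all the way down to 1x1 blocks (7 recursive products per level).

Matrix multiplication for 623x623 matrices:

Strassen's algorithm requires power-of-2 dimensions. Pad 623x623 to 1024x1024 (next power of 2).

Standard algorithm: 623^3 = 241804367 multiplications
Strassen's algorithm: 7^(log2(1024)) = 7^10 = 282475249 multiplications
Difference: 241804367 - 282475249 = -40670882 (Strassen uses MORE here due to padding overhead — for small or just-over-power-of-2 n, padding can outweigh the per-level savings)

Standard: 241804367 multiplications (623^3). Strassen: 282475249 multiplications (7^10, after padding to 1024x1024). Strassen reduces 8 recursive multiplications to 7 at each level.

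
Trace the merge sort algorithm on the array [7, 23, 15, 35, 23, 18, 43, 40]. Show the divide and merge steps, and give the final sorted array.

Merge sort trace:

Split: [7, 23, 15, 35, 23, 18, 43, 40] -> [7, 23, 15, 35] and [23, 18, 43, 40]
  Split: [7, 23, 15, 35] -> [7, 23] and [15, 35]
    Split: [7, 23] -> [7] and [23]
    Merge: [7] + [23] -> [7, 23]
    Split: [15, 35] -> [15] and [35]
    Merge: [15] + [35] -> [15, 35]
  Merge: [7, 23] + [15, 35] -> [7, 15, 23, 35]
  Split: [23, 18, 43, 40] -> [23, 18] and [43, 40]
    Split: [23, 18] -> [23] and [18]
    Merge: [23] + [18] -> [18, 23]
    Split: [43, 40] -> [43] and [40]
    Merge: [43] + [40] -> [40, 43]
  Merge: [18, 23] + [40, 43] -> [18, 23, 40, 43]
Merge: [7, 15, 23, 35] + [18, 23, 40, 43] -> [7, 15, 18, 23, 23, 35, 40, 43]

Final sorted array: [7, 15, 18, 23, 23, 35, 40, 43]

The merge sort proceeds by recursively splitting the array and merging sorted halves.
After all merges, the sorted array is [7, 15, 18, 23, 23, 35, 40, 43].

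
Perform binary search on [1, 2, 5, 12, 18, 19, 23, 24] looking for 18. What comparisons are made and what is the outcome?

Binary search for 18 in [1, 2, 5, 12, 18, 19, 23, 24]:

lo=0, hi=7, mid=3, arr[mid]=12 -> 12 < 18, search right half
lo=4, hi=7, mid=5, arr[mid]=19 -> 19 > 18, search left half
lo=4, hi=4, mid=4, arr[mid]=18 -> Found target at index 4!

Binary search finds 18 at index 4 after 3 comparisons. The search repeatedly halves the search space by comparing with the middle element.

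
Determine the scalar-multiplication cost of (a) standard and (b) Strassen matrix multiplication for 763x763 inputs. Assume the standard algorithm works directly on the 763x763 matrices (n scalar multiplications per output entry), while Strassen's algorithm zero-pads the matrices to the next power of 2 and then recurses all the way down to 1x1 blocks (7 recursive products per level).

Matrix multiplication for 763x763 matrices:

Strassen's algorithm requires power-of-2 dimensions. Pad 763x763 to 1024x1024 (next power of 2).

Standard algorithm: 763^3 = 444194947 multiplications
Strassen's algorithm: 7^(log2(1024)) = 7^10 = 282475249 multiplications
Savings: 444194947 - 282475249 = 161719698 multiplications

Standard: 444194947 multiplications (763^3). Strassen: 282475249 multiplications (7^10, after padding to 1024x1024). Strassen reduces 8 recursive multiplications to 7 at each level.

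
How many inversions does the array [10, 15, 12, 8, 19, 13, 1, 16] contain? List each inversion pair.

Finding inversions in [10, 15, 12, 8, 19, 13, 1, 16]:

(0, 3): arr[0]=10 > arr[3]=8
(0, 6): arr[0]=10 > arr[6]=1
(1, 2): arr[1]=15 > arr[2]=12
(1, 3): arr[1]=15 > arr[3]=8
(1, 5): arr[1]=15 > arr[5]=13
(1, 6): arr[1]=15 > arr[6]=1
(2, 3): arr[2]=12 > arr[3]=8
(2, 6): arr[2]=12 > arr[6]=1
(3, 6): arr[3]=8 > arr[6]=1
(4, 5): arr[4]=19 > arr[5]=13
(4, 6): arr[4]=19 > arr[6]=1
(4, 7): arr[4]=19 > arr[7]=16
(5, 6): arr[5]=13 > arr[6]=1

Total inversions: 13

The array has 13 inversion(s): (0,3), (0,6), (1,2), (1,3), (1,5), (1,6), (2,3), (2,6), (3,6), (4,5), (4,6), (4,7), (5,6). Each pair (i,j) satisfies i < j and arr[i] > arr[j].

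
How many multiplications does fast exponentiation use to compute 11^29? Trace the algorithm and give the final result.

Computing 11^29 by squaring (build up from 11^1; each line after the first costs one multiplication):

11^1 = 11
11^2 = (11^1)^2 = 11^2 = 121
11^3 = 11 * 11^2 = 11 * 121 = 1331
11^6 = (11^3)^2 = 1331^2 = 1771561
11^7 = 11 * 11^6 = 11 * 1771561 = 19487171
11^14 = (11^7)^2 = 19487171^2 = 379749833583241
11^28 = (11^14)^2 = 379749833583241^2 = 144209936106499234037676064081
11^29 = 11 * 11^28 = 11 * 144209936106499234037676064081 = 1586309297171491574414436704891

Result: 1586309297171491574414436704891
Multiplications needed: 7 (7 lines after 11^1)

11^29 = 1586309297171491574414436704891. Using exponentiation by squaring, this requires 7 multiplications. The key idea: if the exponent is even, square the half-power; if odd, multiply by the base once.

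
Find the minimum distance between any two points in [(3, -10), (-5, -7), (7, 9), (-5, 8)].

Computing all pairwise distances among 4 points:

d((3, -10), (-5, -7)) = 8.544 <-- minimum
d((3, -10), (7, 9)) = 19.4165
d((3, -10), (-5, 8)) = 19.6977
d((-5, -7), (7, 9)) = 20.0
d((-5, -7), (-5, 8)) = 15.0
d((7, 9), (-5, 8)) = 12.0416

Closest pair: (3, -10) and (-5, -7) with distance 8.544

The closest pair is (3, -10) and (-5, -7) with Euclidean distance 8.544. For 4 points, brute-force pairwise comparison is shown above. For large n, the divide-and-conquer algorithm (sort by x, recurse on halves, check the dividing strip) achieves O(n log n).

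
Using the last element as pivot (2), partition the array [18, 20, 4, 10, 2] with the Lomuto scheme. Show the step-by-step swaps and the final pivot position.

Lomuto partition with pivot = 2:

Initial array: [18, 20, 4, 10, 2]

arr[0]=18 > 2: no swap
arr[1]=20 > 2: no swap
arr[2]=4 > 2: no swap
arr[3]=10 > 2: no swap

Place pivot at position 0: [2, 20, 4, 10, 18]
Pivot position: 0

After partitioning with pivot 2, the array becomes [2, 20, 4, 10, 18]. The pivot is placed at index 0. All elements to the left of the pivot are <= 2, and all elements to the right are > 2.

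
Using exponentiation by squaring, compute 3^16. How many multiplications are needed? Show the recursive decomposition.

Computing 3^16 by squaring (build up from 3^1; each line after the first costs one multiplication):

3^1 = 3
3^2 = (3^1)^2 = 3^2 = 9
3^4 = (3^2)^2 = 9^2 = 81
3^8 = (3^4)^2 = 81^2 = 6561
3^16 = (3^8)^2 = 6561^2 = 43046721

Result: 43046721
Multiplications needed: 4 (4 lines after 3^1)

3^16 = 43046721. Using exponentiation by squaring, this requires 4 multiplications. The key idea: if the exponent is even, square the half-power; if odd, multiply by the base once.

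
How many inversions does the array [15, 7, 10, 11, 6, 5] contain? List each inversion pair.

Finding inversions in [15, 7, 10, 11, 6, 5]:

(0, 1): arr[0]=15 > arr[1]=7
(0, 2): arr[0]=15 > arr[2]=10
(0, 3): arr[0]=15 > arr[3]=11
(0, 4): arr[0]=15 > arr[4]=6
(0, 5): arr[0]=15 > arr[5]=5
(1, 4): arr[1]=7 > arr[4]=6
(1, 5): arr[1]=7 > arr[5]=5
(2, 4): arr[2]=10 > arr[4]=6
(2, 5): arr[2]=10 > arr[5]=5
(3, 4): arr[3]=11 > arr[4]=6
(3, 5): arr[3]=11 > arr[5]=5
(4, 5): arr[4]=6 > arr[5]=5

Total inversions: 12

The array has 12 inversion(s): (0,1), (0,2), (0,3), (0,4), (0,5), (1,4), (1,5), (2,4), (2,5), (3,4), (3,5), (4,5). Each pair (i,j) satisfies i < j and arr[i] > arr[j].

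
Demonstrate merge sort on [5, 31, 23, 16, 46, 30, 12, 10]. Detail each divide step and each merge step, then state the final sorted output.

Merge sort trace:

Split: [5, 31, 23, 16, 46, 30, 12, 10] -> [5, 31, 23, 16] and [46, 30, 12, 10]
  Split: [5, 31, 23, 16] -> [5, 31] and [23, 16]
    Split: [5, 31] -> [5] and [31]
    Merge: [5] + [31] -> [5, 31]
    Split: [23, 16] -> [23] and [16]
    Merge: [23] + [16] -> [16, 23]
  Merge: [5, 31] + [16, 23] -> [5, 16, 23, 31]
  Split: [46, 30, 12, 10] -> [46, 30] and [12, 10]
    Split: [46, 30] -> [46] and [30]
    Merge: [46] + [30] -> [30, 46]
    Split: [12, 10] -> [12] and [10]
    Merge: [12] + [10] -> [10, 12]
  Merge: [30, 46] + [10, 12] -> [10, 12, 30, 46]
Merge: [5, 16, 23, 31] + [10, 12, 30, 46] -> [5, 10, 12, 16, 23, 30, 31, 46]

Final sorted array: [5, 10, 12, 16, 23, 30, 31, 46]

The merge sort proceeds by recursively splitting the array and merging sorted halves.
After all merges, the sorted array is [5, 10, 12, 16, 23, 30, 31, 46].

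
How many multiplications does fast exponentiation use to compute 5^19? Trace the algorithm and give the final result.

Computing 5^19 by squaring (build up from 5^1; each line after the first costs one multiplication):

5^1 = 5
5^2 = (5^1)^2 = 5^2 = 25
5^4 = (5^2)^2 = 25^2 = 625
5^8 = (5^4)^2 = 625^2 = 390625
5^9 = 5 * 5^8 = 5 * 390625 = 1953125
5^18 = (5^9)^2 = 1953125^2 = 3814697265625
5^19 = 5 * 5^18 = 5 * 3814697265625 = 19073486328125

Result: 19073486328125
Multiplications needed: 6 (6 lines after 5^1)

5^19 = 19073486328125. Using exponentiation by squaring, this requires 6 multiplications. The key idea: if the exponent is even, square the half-power; if odd, multiply by the base once.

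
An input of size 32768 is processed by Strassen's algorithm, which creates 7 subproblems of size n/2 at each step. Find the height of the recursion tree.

For divide and conquer with division factor 2:

Problem sizes at each level:
Level 0: 32768
Level 1: 16384
Level 2: 8192
Level 3: 4096
Level 4: 2048
Level 5: 1024
Level 6: 512
Level 7: 256
Level 8: 128
Level 9: 64
Level 10: 32
Level 11: 16
Level 12: 8
Level 13: 4
Level 14: 2
Level 15: 1

The root is level 0 and the size-1 base case is level 15 (the tree spans levels 0 through 15, i.e. 16 levels counting the root), so the depth is the number of divisions: log_2(32768) = 15

The recursion tree depth is log_2(32768) = 15. At each level, the problem size is divided by 2, so it takes 15 divisions to reduce to a base case of size 1. The algorithm makes 7 recursive calls at each level.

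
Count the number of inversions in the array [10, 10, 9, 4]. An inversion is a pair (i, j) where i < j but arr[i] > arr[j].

Finding inversions in [10, 10, 9, 4]:

(0, 2): arr[0]=10 > arr[2]=9
(0, 3): arr[0]=10 > arr[3]=4
(1, 2): arr[1]=10 > arr[2]=9
(1, 3): arr[1]=10 > arr[3]=4
(2, 3): arr[2]=9 > arr[3]=4

Total inversions: 5

The array has 5 inversion(s): (0,2), (0,3), (1,2), (1,3), (2,3). Each pair (i,j) satisfies i < j and arr[i] > arr[j].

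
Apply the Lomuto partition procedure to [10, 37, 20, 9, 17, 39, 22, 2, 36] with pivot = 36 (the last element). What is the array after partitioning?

Lomuto partition with pivot = 36:

Initial array: [10, 37, 20, 9, 17, 39, 22, 2, 36]

arr[0]=10 <= 36: swap with position 0, array becomes [10, 37, 20, 9, 17, 39, 22, 2, 36]
arr[1]=37 > 36: no swap
arr[2]=20 <= 36: swap with position 1, array becomes [10, 20, 37, 9, 17, 39, 22, 2, 36]
arr[3]=9 <= 36: swap with position 2, array becomes [10, 20, 9, 37, 17, 39, 22, 2, 36]
arr[4]=17 <= 36: swap with position 3, array becomes [10, 20, 9, 17, 37, 39, 22, 2, 36]
arr[5]=39 > 36: no swap
arr[6]=22 <= 36: swap with position 4, array becomes [10, 20, 9, 17, 22, 39, 37, 2, 36]
arr[7]=2 <= 36: swap with position 5, array becomes [10, 20, 9, 17, 22, 2, 37, 39, 36]

Place pivot at position 6: [10, 20, 9, 17, 22, 2, 36, 39, 37]
Pivot position: 6

After partitioning with pivot 36, the array becomes [10, 20, 9, 17, 22, 2, 36, 39, 37]. The pivot is placed at index 6. All elements to the left of the pivot are <= 36, and all elements to the right are > 36.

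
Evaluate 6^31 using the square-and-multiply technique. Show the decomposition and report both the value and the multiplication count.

Computing 6^31 by squaring (build up from 6^1; each line after the first costs one multiplication):

6^1 = 6
6^2 = (6^1)^2 = 6^2 = 36
6^3 = 6 * 6^2 = 6 * 36 = 216
6^6 = (6^3)^2 = 216^2 = 46656
6^7 = 6 * 6^6 = 6 * 46656 = 279936
6^14 = (6^7)^2 = 279936^2 = 78364164096
6^15 = 6 * 6^14 = 6 * 78364164096 = 470184984576
6^30 = (6^15)^2 = 470184984576^2 = 221073919720733357899776
6^31 = 6 * 6^30 = 6 * 221073919720733357899776 = 1326443518324400147398656

Result: 1326443518324400147398656
Multiplications needed: 8 (8 lines after 6^1)

6^31 = 1326443518324400147398656. Using exponentiation by squaring, this requires 8 multiplications. The key idea: if the exponent is even, square the half-power; if odd, multiply by the base once.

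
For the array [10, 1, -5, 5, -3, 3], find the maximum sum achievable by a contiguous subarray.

Using Kadane's algorithm on [10, 1, -5, 5, -3, 3]:

Scanning through the array:
Position 1 (value 1): max_ending_here = 11, max_so_far = 11
Position 2 (value -5): max_ending_here = 6, max_so_far = 11
Position 3 (value 5): max_ending_here = 11, max_so_far = 11
Position 4 (value -3): max_ending_here = 8, max_so_far = 11
Position 5 (value 3): max_ending_here = 11, max_so_far = 11

Maximum subarray: [10, 1]
Maximum sum: 11

The maximum subarray is [10, 1] with sum 11. This subarray runs from index 0 to index 1.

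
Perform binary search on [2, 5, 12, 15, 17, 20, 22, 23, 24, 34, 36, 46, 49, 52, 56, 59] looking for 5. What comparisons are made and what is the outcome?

Binary search for 5 in [2, 5, 12, 15, 17, 20, 22, 23, 24, 34, 36, 46, 49, 52, 56, 59]:

lo=0, hi=15, mid=7, arr[mid]=23 -> 23 > 5, search left half
lo=0, hi=6, mid=3, arr[mid]=15 -> 15 > 5, search left half
lo=0, hi=2, mid=1, arr[mid]=5 -> Found target at index 1!

Binary search finds 5 at index 1 after 3 comparisons. The search repeatedly halves the search space by comparing with the middle element.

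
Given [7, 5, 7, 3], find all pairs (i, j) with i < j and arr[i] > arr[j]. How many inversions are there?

Finding inversions in [7, 5, 7, 3]:

(0, 1): arr[0]=7 > arr[1]=5
(0, 3): arr[0]=7 > arr[3]=3
(1, 3): arr[1]=5 > arr[3]=3
(2, 3): arr[2]=7 > arr[3]=3

Total inversions: 4

The array has 4 inversion(s): (0,1), (0,3), (1,3), (2,3). Each pair (i,j) satisfies i < j and arr[i] > arr[j].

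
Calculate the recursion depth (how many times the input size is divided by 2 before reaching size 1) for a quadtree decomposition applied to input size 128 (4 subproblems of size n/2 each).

For divide and conquer with division factor 2:

Problem sizes at each level:
Level 0: 128
Level 1: 64
Level 2: 32
Level 3: 16
Level 4: 8
Level 5: 4
Level 6: 2
Level 7: 1

The root is level 0 and the size-1 base case is level 7 (the tree spans levels 0 through 7, i.e. 8 levels counting the root), so the depth is the number of divisions: log_2(128) = 7

The recursion tree depth is log_2(128) = 7. At each level, the problem size is divided by 2, so it takes 7 divisions to reduce to a base case of size 1. The algorithm makes 4 recursive calls at each level.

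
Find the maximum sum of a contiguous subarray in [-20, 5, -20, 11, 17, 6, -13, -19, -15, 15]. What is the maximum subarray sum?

Using Kadane's algorithm on [-20, 5, -20, 11, 17, 6, -13, -19, -15, 15]:

Scanning through the array:
Position 1 (value 5): max_ending_here = 5, max_so_far = 5
Position 2 (value -20): max_ending_here = -15, max_so_far = 5
Position 3 (value 11): max_ending_here = 11, max_so_far = 11
Position 4 (value 17): max_ending_here = 28, max_so_far = 28
Position 5 (value 6): max_ending_here = 34, max_so_far = 34
Position 6 (value -13): max_ending_here = 21, max_so_far = 34
Position 7 (value -19): max_ending_here = 2, max_so_far = 34
Position 8 (value -15): max_ending_here = -13, max_so_far = 34
Position 9 (value 15): max_ending_here = 15, max_so_far = 34

Maximum subarray: [11, 17, 6]
Maximum sum: 34

The maximum subarray is [11, 17, 6] with sum 34. This subarray runs from index 3 to index 5.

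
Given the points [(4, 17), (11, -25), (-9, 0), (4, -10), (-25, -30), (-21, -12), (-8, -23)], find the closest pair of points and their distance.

Computing all pairwise distances among 7 points:

d((4, 17), (11, -25)) = 42.5793
d((4, 17), (-9, 0)) = 21.4009
d((4, 17), (4, -10)) = 27.0
d((4, 17), (-25, -30)) = 55.2268
d((4, 17), (-21, -12)) = 38.2884
d((4, 17), (-8, -23)) = 41.7612
d((11, -25), (-9, 0)) = 32.0156
d((11, -25), (4, -10)) = 16.5529
d((11, -25), (-25, -30)) = 36.3456
d((11, -25), (-21, -12)) = 34.5398
d((11, -25), (-8, -23)) = 19.105
d((-9, 0), (4, -10)) = 16.4012 <-- minimum
d((-9, 0), (-25, -30)) = 34.0
d((-9, 0), (-21, -12)) = 16.9706
d((-9, 0), (-8, -23)) = 23.0217
d((4, -10), (-25, -30)) = 35.2278
d((4, -10), (-21, -12)) = 25.0799
d((4, -10), (-8, -23)) = 17.6918
d((-25, -30), (-21, -12)) = 18.4391
d((-25, -30), (-8, -23)) = 18.3848
d((-21, -12), (-8, -23)) = 17.0294

Closest pair: (-9, 0) and (4, -10) with distance 16.4012

The closest pair is (-9, 0) and (4, -10) with Euclidean distance 16.4012. For 7 points, brute-force pairwise comparison is shown above. For large n, the divide-and-conquer algorithm (sort by x, recurse on halves, check the dividing strip) achieves O(n log n).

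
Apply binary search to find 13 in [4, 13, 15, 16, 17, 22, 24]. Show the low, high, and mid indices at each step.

Binary search for 13 in [4, 13, 15, 16, 17, 22, 24]:

lo=0, hi=6, mid=3, arr[mid]=16 -> 16 > 13, search left half
lo=0, hi=2, mid=1, arr[mid]=13 -> Found target at index 1!

Binary search finds 13 at index 1 after 2 comparisons. The search repeatedly halves the search space by comparing with the middle element.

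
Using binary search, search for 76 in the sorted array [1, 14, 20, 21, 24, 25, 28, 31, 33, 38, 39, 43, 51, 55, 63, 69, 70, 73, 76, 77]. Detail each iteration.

Binary search for 76 in [1, 14, 20, 21, 24, 25, 28, 31, 33, 38, 39, 43, 51, 55, 63, 69, 70, 73, 76, 77]:

lo=0, hi=19, mid=9, arr[mid]=38 -> 38 < 76, search right half
lo=10, hi=19, mid=14, arr[mid]=63 -> 63 < 76, search right half
lo=15, hi=19, mid=17, arr[mid]=73 -> 73 < 76, search right half
lo=18, hi=19, mid=18, arr[mid]=76 -> Found target at index 18!

Binary search finds 76 at index 18 after 4 comparisons. The search repeatedly halves the search space by comparing with the middle element.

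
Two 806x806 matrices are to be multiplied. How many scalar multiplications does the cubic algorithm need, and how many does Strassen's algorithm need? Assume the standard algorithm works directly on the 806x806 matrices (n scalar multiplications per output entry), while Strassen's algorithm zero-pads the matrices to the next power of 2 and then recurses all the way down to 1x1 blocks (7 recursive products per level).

Matrix multiplication for 806x806 matrices:

Strassen's algorithm requires power-of-2 dimensions. Pad 806x806 to 1024x1024 (next power of 2).

Standard algorithm: 806^3 = 523606616 multiplications
Strassen's algorithm: 7^(log2(1024)) = 7^10 = 282475249 multiplications
Savings: 523606616 - 282475249 = 241131367 multiplications

Standard: 523606616 multiplications (806^3). Strassen: 282475249 multiplications (7^10, after padding to 1024x1024). Strassen reduces 8 recursive multiplications to 7 at each level.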